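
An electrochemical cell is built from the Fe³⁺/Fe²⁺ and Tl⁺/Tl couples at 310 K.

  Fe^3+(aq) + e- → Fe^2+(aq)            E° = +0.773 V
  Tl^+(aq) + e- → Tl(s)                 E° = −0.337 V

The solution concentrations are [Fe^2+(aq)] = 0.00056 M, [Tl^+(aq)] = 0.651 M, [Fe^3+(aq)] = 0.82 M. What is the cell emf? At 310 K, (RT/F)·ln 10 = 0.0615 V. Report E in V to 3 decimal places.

+1.316 V

Fe³⁺/Fe²⁺ is reduced (cathode, E° = +0.773 V) and Tl⁺/Tl is oxidized (anode).
E°cell = +0.773 − (−0.337) = +1.110 V, with n = 1 electron transferred.
The balanced reaction is Fe^3+(aq) + Tl(s) → Fe^2+(aq) + Tl^+(aq), so Q = ([Fe^2+(aq)]·[Tl^+(aq)]) / [Fe^3+(aq)] = 0.000445 and log Q = −3.352.
E = E° − (0.0615/n)·log Q = +1.110 − (0.0615/1)(−3.352) = +1.316 V.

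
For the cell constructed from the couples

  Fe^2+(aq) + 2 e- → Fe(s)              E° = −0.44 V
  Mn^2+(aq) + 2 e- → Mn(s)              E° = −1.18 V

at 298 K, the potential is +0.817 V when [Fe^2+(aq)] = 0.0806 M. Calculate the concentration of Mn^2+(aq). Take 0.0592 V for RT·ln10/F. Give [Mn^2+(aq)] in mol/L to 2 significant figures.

0.00020 M

With Fe²⁺/Fe at the cathode and Mn²⁺/Mn at the anode, E°cell = −0.44 − (−1.18) = +0.74 V (n = 2).
From the Nernst equation, log Q = n(E° − E)/0.0592 = 2·(+0.74 − (+0.817))/0.0592 = −2.601.
For Fe^2+(aq) + Mn(s) → Fe(s) + Mn^2+(aq), the reaction quotient is Q = [Mn^2+(aq)] / [Fe^2+(aq)].
Isolating [Mn^2+(aq)] in Q = 10^{−2.601} yields log [Mn^2+(aq)] = −3.695, i.e. 0.00020 M.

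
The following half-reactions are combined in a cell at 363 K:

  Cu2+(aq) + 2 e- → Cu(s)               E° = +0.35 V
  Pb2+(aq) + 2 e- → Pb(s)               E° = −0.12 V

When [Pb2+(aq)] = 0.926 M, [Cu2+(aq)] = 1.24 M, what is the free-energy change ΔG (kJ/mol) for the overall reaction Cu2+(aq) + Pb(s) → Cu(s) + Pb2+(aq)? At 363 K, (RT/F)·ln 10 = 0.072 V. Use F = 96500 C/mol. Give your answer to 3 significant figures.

E°cell = +0.35 − (−0.12) = +0.47 V; the balanced reaction transfers n = 2 electrons.
Q = [Pb2+(aq)] / [Cu2+(aq)] = 0.747, so log Q = −0.127 and E = +0.47 − (0.072/2)(−0.127) = +0.4746 V.
Finally ΔG = −nFE = −(2)(96500 C/mol)(+0.4746 V) = −91.6 kJ/mol.

−91.6 kJ/mol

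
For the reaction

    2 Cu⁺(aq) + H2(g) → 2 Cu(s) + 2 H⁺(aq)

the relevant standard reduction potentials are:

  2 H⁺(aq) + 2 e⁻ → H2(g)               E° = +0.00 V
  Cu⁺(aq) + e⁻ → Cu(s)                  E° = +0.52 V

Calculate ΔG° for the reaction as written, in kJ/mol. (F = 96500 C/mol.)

In the reaction as written Cu⁺(aq) is reduced, so the Cu⁺/Cu couple is the cathode and 2H⁺/H₂ is the anode.
E°cell = +0.52 − (+0.00) = +0.52 V; balancing electrons gives n = 2.
ΔG° = −nFE°cell = −(2)(96500)(+0.52) J/mol = −100 kJ/mol.

−100 kJ/mol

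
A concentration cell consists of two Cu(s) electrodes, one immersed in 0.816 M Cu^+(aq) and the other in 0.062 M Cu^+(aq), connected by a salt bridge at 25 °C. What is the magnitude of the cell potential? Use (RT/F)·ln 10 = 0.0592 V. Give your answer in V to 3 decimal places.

For a concentration cell E°cell = 0, since both electrodes use the same couple.
The compartment with the higher Cu^+(aq) concentration (0.816 M) acts as the cathode; ions are reduced there and produced at the dilute (0.062 M) anode.
With n = 1, Ecell = −(0.0592/1)·log([dilute]/[conc]) = −(0.0592/1)·log(0.062/0.816) = +0.066 V.

0.066 V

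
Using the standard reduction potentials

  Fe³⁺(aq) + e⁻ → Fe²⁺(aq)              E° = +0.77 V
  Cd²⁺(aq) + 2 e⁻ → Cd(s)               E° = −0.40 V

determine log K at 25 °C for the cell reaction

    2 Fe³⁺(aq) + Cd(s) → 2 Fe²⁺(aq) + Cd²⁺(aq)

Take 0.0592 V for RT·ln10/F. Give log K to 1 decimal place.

log K = 39.5

The Fe³⁺/Fe²⁺ couple is reduced (cathode); E°cell = +0.77 − (−0.40) = +1.17 V with n = 2.
At equilibrium E = 0, so log K = nE°cell / 0.0592 = (2)(+1.17) / 0.0592 = 39.5.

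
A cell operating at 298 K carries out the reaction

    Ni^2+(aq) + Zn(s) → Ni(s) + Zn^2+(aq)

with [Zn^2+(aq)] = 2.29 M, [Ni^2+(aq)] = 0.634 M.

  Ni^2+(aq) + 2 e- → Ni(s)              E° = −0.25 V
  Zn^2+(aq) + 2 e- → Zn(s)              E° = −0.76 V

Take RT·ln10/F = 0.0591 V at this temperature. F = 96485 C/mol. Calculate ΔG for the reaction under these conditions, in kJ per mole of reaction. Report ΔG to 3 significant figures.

With Ni²⁺/Ni reduced at the cathode, E°cell = −0.25 − (−0.76) = +0.51 V and n = 2.
Q = [Zn^2+(aq)] / [Ni^2+(aq)] = 3.61, so log Q = 0.558 and E = +0.51 − (0.0591/2)(0.558) = +0.4935 V.
ΔG = −nFE = −(2)(96485)(+0.4935) J/mol = −95.2 kJ/mol.

−95.2 kJ/mol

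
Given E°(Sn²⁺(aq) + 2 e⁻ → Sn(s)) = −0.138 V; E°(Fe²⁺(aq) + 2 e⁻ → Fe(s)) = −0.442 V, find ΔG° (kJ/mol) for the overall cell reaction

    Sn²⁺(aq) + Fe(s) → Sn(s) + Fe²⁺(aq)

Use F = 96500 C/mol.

In the reaction as written Sn²⁺(aq) is reduced, so the Sn²⁺/Sn couple is the cathode and Fe²⁺/Fe is the anode.
E°cell = −0.138 − (−0.442) = +0.304 V; balancing electrons gives n = 2.
ΔG° = −nFE°cell = −(2)(96500)(+0.304) J/mol = −58.7 kJ/mol.

−58.7 kJ/mol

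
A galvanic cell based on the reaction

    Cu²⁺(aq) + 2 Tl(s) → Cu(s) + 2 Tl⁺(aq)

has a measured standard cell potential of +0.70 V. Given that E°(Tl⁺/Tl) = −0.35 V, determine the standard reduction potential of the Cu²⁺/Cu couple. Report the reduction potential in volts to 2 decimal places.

+0.35 V

In the reaction as written the Cu²⁺/Cu couple is reduced (cathode) and Tl⁺/Tl is oxidized (anode), so E°cell = E°(Cu²⁺/Cu) − E°(Tl⁺/Tl).
E°(Cu²⁺/Cu) = E°cell + E°(anode) = +0.70 + (−0.35) = +0.35 V.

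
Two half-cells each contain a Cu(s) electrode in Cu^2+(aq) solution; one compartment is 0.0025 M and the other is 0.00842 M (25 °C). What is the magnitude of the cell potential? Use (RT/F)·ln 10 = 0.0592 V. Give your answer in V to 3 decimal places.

0.016 V

For a concentration cell E°cell = 0, since both electrodes use the same couple.
The compartment with the higher Cu^2+(aq) concentration (0.00842 M) acts as the cathode; ions are reduced there and produced at the dilute (0.0025 M) anode.
With n = 2, Ecell = −(0.0592/2)·log([dilute]/[conc]) = −(0.0592/2)·log(0.0025/0.00842) = +0.016 V.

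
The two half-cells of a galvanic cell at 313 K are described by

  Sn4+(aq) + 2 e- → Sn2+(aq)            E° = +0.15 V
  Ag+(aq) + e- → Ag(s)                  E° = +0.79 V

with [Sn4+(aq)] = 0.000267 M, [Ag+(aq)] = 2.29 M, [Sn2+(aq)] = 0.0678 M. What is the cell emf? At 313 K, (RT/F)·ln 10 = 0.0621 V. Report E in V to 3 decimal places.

Ag⁺/Ag is reduced (cathode, E° = +0.79 V) and Sn⁴⁺/Sn²⁺ is oxidized (anode).
E°cell = E°cat − E°an = +0.79 − (+0.15) = +0.64 V; n = 2.
The balanced reaction is 2 Ag+(aq) + Sn2+(aq) → 2 Ag(s) + Sn4+(aq), so Q = [Sn4+(aq)] / ([Ag+(aq)]^2·[Sn2+(aq)]) = 0.000751 and log Q = −3.124.
By the Nernst equation, E = +0.64 − (0.0621/2)·(−3.124) = +0.737 V.

+0.737 V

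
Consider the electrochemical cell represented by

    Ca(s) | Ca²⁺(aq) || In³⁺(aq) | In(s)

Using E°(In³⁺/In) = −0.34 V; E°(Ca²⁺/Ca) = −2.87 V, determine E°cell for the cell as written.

+2.53 V

By convention the left-hand electrode in cell notation is the anode (oxidation) and the right-hand electrode is the cathode (reduction).
E°cell = E°(right) − E°(left) = −0.34 − (−2.87) = +2.53 V.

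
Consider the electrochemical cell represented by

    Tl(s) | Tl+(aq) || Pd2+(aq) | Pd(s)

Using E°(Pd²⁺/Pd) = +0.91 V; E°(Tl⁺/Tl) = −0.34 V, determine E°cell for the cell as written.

+1.25 V

By convention the left-hand electrode in cell notation is the anode (oxidation) and the right-hand electrode is the cathode (reduction).
E°cell = E°(right) − E°(left) = +0.91 − (−0.34) = +1.25 V.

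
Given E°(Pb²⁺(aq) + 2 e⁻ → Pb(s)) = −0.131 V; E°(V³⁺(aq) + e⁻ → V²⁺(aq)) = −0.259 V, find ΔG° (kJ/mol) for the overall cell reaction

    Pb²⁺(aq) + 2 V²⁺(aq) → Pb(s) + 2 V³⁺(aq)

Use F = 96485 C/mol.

In the reaction as written Pb²⁺(aq) is reduced, so the Pb²⁺/Pb couple is the cathode and V³⁺/V²⁺ is the anode.
E°cell = −0.131 − (−0.259) = +0.128 V; balancing electrons gives n = 2.
ΔG° = −nFE°cell = −(2)(96485)(+0.128) J/mol = −24.7 kJ/mol.

−24.7 kJ/mol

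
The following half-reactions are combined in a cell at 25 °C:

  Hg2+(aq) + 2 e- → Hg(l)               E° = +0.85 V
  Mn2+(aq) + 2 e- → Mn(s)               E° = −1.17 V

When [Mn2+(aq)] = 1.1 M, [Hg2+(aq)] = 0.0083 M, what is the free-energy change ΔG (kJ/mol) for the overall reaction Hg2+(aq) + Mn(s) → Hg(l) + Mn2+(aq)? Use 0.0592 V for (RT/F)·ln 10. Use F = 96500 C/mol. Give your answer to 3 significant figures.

The standard cell potential is +0.85 − (−1.17) = +2.02 V, with n = 2 electrons in the balanced equation.
Q = [Mn2+(aq)] / [Hg2+(aq)] = 133, so log Q = 2.122 and E = +2.02 − (0.0592/2)(2.122) = +1.9572 V.
Finally ΔG = −nFE = −(2)(96500 C/mol)(+1.9572 V) = −378 kJ/mol.

−378 kJ/mol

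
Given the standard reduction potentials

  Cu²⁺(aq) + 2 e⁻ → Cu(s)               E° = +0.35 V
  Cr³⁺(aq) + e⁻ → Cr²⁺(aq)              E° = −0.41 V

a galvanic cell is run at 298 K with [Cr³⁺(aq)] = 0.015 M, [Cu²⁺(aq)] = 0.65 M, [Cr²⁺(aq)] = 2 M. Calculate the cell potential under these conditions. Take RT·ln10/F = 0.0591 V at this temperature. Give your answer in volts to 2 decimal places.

Since E°(Cu²⁺/Cu) > E°(Cr³⁺/Cr²⁺), Cu²⁺/Cu serves as the cathode.
E°cell = E°cat − E°an = +0.35 − (−0.41) = +0.76 V; n = 2.
The balanced reaction is Cu²⁺(aq) + 2 Cr²⁺(aq) → Cu(s) + 2 Cr³⁺(aq), so Q = [Cr³⁺(aq)]^2 / ([Cu²⁺(aq)]·[Cr²⁺(aq)]^2) = 8.65×10^−5 and log Q = −4.063.
E = E° − (0.0591/n)·log Q = +0.76 − (0.0591/2)(−4.063) = +0.88 V.

+0.88 V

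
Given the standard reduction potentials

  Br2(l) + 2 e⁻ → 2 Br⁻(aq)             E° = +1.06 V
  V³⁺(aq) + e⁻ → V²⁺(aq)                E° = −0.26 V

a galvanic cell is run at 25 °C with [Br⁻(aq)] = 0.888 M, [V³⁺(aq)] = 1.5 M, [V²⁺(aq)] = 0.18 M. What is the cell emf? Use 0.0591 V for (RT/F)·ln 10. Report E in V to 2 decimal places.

Br₂/Br⁻ is reduced (cathode, E° = +1.06 V) and V³⁺/V²⁺ is oxidized (anode).
E°cell = E°cat − E°an = +1.06 − (−0.26) = +1.32 V; n = 2.
The balanced reaction is Br2(l) + 2 V²⁺(aq) → 2 Br⁻(aq) + 2 V³⁺(aq), so Q = ([Br⁻(aq)]^2·[V³⁺(aq)]^2) / [V²⁺(aq)]^2 = 54.8 and log Q = 1.738.
E = E° − (0.0591/n)·log Q = +1.32 − (0.0591/2)(1.738) = +1.27 V.

+1.27 V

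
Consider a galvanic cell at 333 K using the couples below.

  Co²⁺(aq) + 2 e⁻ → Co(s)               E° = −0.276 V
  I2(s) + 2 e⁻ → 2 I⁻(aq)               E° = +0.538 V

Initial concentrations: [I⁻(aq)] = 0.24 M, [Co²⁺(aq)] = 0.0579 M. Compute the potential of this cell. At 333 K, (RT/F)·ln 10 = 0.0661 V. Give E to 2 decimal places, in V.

+0.90 V

The I₂/I⁻ couple has the more positive E°, so it is the cathode; Co²⁺/Co is the anode.
The standard potential is +0.538 − (−0.276) = +0.814 V and the balanced reaction transfers n = 2 electrons.
Balancing gives I2(s) + Co(s) → 2 I⁻(aq) + Co²⁺(aq); hence Q = [I⁻(aq)]^2·[Co²⁺(aq)] = 0.00334 (log Q = −2.477).
Applying E = E° − (RT ln10/nF)·log Q gives +0.814 − (0.0661/2)(−2.477) = +0.90 V.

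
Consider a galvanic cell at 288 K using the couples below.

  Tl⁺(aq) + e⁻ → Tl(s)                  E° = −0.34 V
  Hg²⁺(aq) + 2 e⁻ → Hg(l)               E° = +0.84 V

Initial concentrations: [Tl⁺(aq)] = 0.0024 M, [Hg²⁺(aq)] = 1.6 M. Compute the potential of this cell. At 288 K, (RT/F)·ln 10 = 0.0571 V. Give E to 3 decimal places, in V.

The Hg²⁺/Hg couple has the more positive E°, so it is the cathode; Tl⁺/Tl is the anode.
E°cell = +0.84 − (−0.34) = +1.18 V, with n = 2 electrons transferred.
For the overall reaction Hg²⁺(aq) + 2 Tl(s) → Hg(l) + 2 Tl⁺(aq), Q = [Tl⁺(aq)]^2 / [Hg²⁺(aq)] = 3.6×10^−6, giving log Q = −5.444.
By the Nernst equation, E = +1.18 − (0.0571/2)·(−5.444) = +1.335 V.

+1.335 V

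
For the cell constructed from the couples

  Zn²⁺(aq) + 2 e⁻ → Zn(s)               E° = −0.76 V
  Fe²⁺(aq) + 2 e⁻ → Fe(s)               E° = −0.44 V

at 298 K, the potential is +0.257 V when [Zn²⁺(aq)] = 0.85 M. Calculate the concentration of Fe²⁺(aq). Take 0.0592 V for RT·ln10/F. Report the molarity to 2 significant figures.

0.0063 M

With Fe²⁺/Fe at the cathode and Zn²⁺/Zn at the anode, E°cell = −0.44 − (−0.76) = +0.32 V (n = 2).
From the Nernst equation, log Q = n(E° − E)/0.0592 = 2·(+0.32 − (+0.257))/0.0592 = 2.128.
The balanced reaction is Fe²⁺(aq) + Zn(s) → Fe(s) + Zn²⁺(aq), so Q = [Zn²⁺(aq)] / [Fe²⁺(aq)].
Isolating [Fe²⁺(aq)] in Q = 10^{2.128} yields log [Fe²⁺(aq)] = −2.199, i.e. 0.0063 M.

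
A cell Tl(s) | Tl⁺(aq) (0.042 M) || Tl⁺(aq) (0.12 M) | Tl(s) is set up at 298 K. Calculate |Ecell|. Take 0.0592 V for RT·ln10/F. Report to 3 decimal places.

For a concentration cell E°cell = 0, since both electrodes use the same couple.
The compartment with the higher Tl⁺(aq) concentration (0.12 M) acts as the cathode; ions are reduced there and produced at the dilute (0.042 M) anode.
With n = 1, Ecell = −(0.0592/1)·log([dilute]/[conc]) = −(0.0592/1)·log(0.042/0.12) = +0.027 V.

0.027 V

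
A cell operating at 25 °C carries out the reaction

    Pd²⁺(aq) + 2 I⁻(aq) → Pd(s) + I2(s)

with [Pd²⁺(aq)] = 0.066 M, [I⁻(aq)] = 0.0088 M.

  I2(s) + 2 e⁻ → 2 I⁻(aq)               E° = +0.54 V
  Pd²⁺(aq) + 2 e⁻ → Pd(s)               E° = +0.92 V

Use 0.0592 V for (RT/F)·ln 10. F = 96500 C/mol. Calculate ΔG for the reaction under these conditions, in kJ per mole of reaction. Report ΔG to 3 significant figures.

−43.1 kJ/mol

E°cell = +0.92 − (+0.54) = +0.38 V; the balanced reaction transfers n = 2 electrons.
Here Q = 1 / ([Pd²⁺(aq)]·[I⁻(aq)]^2) = 1.96×10^5 (log Q = 5.291), giving E = +0.38 − (0.0592/2)·(5.291) = +0.2234 V.
Finally ΔG = −nFE = −(2)(96500 C/mol)(+0.2234 V) = −43.1 kJ/mol.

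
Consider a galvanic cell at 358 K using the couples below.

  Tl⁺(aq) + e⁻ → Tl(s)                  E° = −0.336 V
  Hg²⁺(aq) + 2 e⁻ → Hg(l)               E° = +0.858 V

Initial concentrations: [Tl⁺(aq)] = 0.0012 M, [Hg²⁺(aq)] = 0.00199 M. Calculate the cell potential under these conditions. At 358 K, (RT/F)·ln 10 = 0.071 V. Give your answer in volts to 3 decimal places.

+1.305 V

Since E°(Hg²⁺/Hg) > E°(Tl⁺/Tl), Hg²⁺/Hg serves as the cathode.
E°cell = +0.858 − (−0.336) = +1.194 V, with n = 2 electrons transferred.
The balanced reaction is Hg²⁺(aq) + 2 Tl(s) → Hg(l) + 2 Tl⁺(aq), so Q = [Tl⁺(aq)]^2 / [Hg²⁺(aq)] = 0.000724 and log Q = −3.140.
By the Nernst equation, E = +1.194 − (0.071/2)·(−3.140) = +1.305 V.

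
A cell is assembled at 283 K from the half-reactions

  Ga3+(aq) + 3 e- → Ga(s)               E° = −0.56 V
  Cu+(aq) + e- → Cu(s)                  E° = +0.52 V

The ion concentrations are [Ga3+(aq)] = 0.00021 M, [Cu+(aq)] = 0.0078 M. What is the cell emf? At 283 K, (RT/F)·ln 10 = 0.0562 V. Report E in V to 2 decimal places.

The Cu⁺/Cu couple has the more positive E°, so it is the cathode; Ga³⁺/Ga is the anode.
E°cell = +0.52 − (−0.56) = +1.08 V, with n = 3 electrons transferred.
Balancing gives 3 Cu+(aq) + Ga(s) → 3 Cu(s) + Ga3+(aq); hence Q = [Ga3+(aq)] / [Cu+(aq)]^3 = 443 (log Q = 2.646).
Applying E = E° − (RT ln10/nF)·log Q gives +1.08 − (0.0562/3)(2.646) = +1.03 V.

+1.03 V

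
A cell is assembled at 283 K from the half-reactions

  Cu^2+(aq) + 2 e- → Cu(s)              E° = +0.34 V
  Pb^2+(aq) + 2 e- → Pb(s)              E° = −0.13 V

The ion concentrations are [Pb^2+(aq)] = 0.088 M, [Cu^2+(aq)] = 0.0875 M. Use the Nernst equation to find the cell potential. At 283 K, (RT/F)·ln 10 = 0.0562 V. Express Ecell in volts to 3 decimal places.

The Cu²⁺/Cu couple has the more positive E°, so it is the cathode; Pb²⁺/Pb is the anode.
E°cell = E°cat − E°an = +0.34 − (−0.13) = +0.47 V; n = 2.
For the overall reaction Cu^2+(aq) + Pb(s) → Cu(s) + Pb^2+(aq), Q = [Pb^2+(aq)] / [Cu^2+(aq)] = 1.01, giving log Q = 0.002.
E = E° − (0.0562/n)·log Q = +0.47 − (0.0562/2)(0.002) = +0.470 V.

+0.470 V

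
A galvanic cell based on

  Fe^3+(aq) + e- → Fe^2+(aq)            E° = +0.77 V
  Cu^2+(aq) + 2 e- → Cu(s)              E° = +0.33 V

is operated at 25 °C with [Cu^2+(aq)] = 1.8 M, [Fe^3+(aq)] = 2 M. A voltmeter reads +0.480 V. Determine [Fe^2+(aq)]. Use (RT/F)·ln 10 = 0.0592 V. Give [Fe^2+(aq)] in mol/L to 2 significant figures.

0.31 M

The Fe³⁺/Fe²⁺ couple has the larger reduction potential, so it is the cathode: E°cell = +0.77 − (+0.33) = +0.44 V and n = 2.
Since E = E° − (0.0592/n)·log Q, log Q = n(E° − E)/0.0592 = −1.351.
The balanced reaction is 2 Fe^3+(aq) + Cu(s) → 2 Fe^2+(aq) + Cu^2+(aq), so Q = ([Fe^2+(aq)]^2·[Cu^2+(aq)]) / [Fe^3+(aq)]^2.
Substituting the known concentrations and solving, log [Fe^2+(aq)] = −0.502 and [Fe^2+(aq)] = 0.31 M.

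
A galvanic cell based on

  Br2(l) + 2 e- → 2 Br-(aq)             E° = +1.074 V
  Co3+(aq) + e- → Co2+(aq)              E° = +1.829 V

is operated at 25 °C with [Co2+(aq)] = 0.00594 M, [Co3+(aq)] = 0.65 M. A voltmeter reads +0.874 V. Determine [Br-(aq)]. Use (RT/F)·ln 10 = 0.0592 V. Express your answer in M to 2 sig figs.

0.94 M

The Co³⁺/Co²⁺ couple has the larger reduction potential, so it is the cathode: E°cell = +1.829 − (+1.074) = +0.755 V and n = 2.
From the Nernst equation, log Q = n(E° − E)/0.0592 = 2·(+0.755 − (+0.874))/0.0592 = −4.020.
The balanced reaction is 2 Co3+(aq) + 2 Br-(aq) → 2 Co2+(aq) + Br2(l), so Q = [Co2+(aq)]^2 / ([Co3+(aq)]^2·[Br-(aq)]^2).
Solving for the unknown gives log [Br-(aq)] = −0.029, so [Br-(aq)] ≈ 0.94 M.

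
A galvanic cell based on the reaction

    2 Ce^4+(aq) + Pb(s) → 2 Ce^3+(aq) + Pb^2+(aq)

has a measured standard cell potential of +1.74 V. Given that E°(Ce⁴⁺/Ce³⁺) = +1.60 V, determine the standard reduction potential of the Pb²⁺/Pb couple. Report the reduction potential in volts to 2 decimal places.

In the reaction as written the Ce⁴⁺/Ce³⁺ couple is reduced (cathode) and Pb²⁺/Pb is oxidized (anode), so E°cell = E°(Ce⁴⁺/Ce³⁺) − E°(Pb²⁺/Pb).
E°(Pb²⁺/Pb) = E°(cathode) − E°cell = +1.60 − (+1.74) = −0.14 V.

−0.14 V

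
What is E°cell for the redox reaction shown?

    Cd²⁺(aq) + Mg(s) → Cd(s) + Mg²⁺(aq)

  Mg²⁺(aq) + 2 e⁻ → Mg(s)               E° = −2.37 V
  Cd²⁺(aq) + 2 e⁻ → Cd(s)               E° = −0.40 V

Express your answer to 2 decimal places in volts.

+1.97 V

In the reaction as written, Cd²⁺(aq) is reduced (cathode) and Mg²⁺(aq) is produced by oxidation at the anode.
E°cell = E°(cathode) − E°(anode) = −0.40 − (−2.37) = +1.97 V.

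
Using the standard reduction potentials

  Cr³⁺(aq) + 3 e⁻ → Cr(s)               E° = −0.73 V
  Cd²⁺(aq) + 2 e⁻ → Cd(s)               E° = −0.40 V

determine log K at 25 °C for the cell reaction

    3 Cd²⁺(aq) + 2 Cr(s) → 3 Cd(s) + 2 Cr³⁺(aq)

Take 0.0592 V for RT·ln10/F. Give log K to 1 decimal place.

The Cd²⁺/Cd couple is reduced (cathode); E°cell = −0.40 − (−0.73) = +0.33 V with n = 6.
At equilibrium E = 0, so log K = nE°cell / 0.0592 = (6)(+0.33) / 0.0592 = 33.4.

log K = 33.4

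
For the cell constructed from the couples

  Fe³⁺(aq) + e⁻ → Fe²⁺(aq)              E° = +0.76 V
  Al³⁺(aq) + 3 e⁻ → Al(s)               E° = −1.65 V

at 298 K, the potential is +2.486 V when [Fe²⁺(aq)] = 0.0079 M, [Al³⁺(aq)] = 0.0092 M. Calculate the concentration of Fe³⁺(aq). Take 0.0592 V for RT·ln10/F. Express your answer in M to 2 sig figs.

0.032 M

Fe³⁺/Fe²⁺ is the cathode (higher E°); E°cell = +0.76 − (−1.65) = +2.41 V with n = 3.
Since E = E° − (0.0592/n)·log Q, log Q = n(E° − E)/0.0592 = −3.851.
The balanced reaction is 3 Fe³⁺(aq) + Al(s) → 3 Fe²⁺(aq) + Al³⁺(aq), so Q = ([Fe²⁺(aq)]^3·[Al³⁺(aq)]) / [Fe³⁺(aq)]^3.
Solving for the unknown gives log [Fe³⁺(aq)] = −1.497, so [Fe³⁺(aq)] ≈ 0.032 M.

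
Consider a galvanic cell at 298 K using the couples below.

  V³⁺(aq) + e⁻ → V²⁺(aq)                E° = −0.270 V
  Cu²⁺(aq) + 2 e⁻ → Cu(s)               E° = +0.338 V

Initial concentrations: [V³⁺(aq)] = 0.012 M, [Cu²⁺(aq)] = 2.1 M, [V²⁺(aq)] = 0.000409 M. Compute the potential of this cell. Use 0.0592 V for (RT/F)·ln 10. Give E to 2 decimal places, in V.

+0.53 V

Since E°(Cu²⁺/Cu) > E°(V³⁺/V²⁺), Cu²⁺/Cu serves as the cathode.
E°cell = +0.338 − (−0.270) = +0.608 V, with n = 2 electrons transferred.
The balanced reaction is Cu²⁺(aq) + 2 V²⁺(aq) → Cu(s) + 2 V³⁺(aq), so Q = [V³⁺(aq)]^2 / ([Cu²⁺(aq)]·[V²⁺(aq)]^2) = 410 and log Q = 2.613.
Applying E = E° − (RT ln10/nF)·log Q gives +0.608 − (0.0592/2)(2.613) = +0.53 V.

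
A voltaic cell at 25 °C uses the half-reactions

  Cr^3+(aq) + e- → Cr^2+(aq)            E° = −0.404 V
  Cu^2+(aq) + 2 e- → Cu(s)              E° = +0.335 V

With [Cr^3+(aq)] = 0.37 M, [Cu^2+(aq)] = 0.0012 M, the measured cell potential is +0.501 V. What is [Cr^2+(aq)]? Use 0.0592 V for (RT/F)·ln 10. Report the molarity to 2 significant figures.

0.0010 M

The Cu²⁺/Cu couple has the larger reduction potential, so it is the cathode: E°cell = +0.335 − (−0.404) = +0.739 V and n = 2.
From the Nernst equation, log Q = n(E° − E)/0.0592 = 2·(+0.739 − (+0.501))/0.0592 = 8.041.
The balanced reaction is Cu^2+(aq) + 2 Cr^2+(aq) → Cu(s) + 2 Cr^3+(aq), so Q = [Cr^3+(aq)]^2 / ([Cu^2+(aq)]·[Cr^2+(aq)]^2).
Substituting the known concentrations and solving, log [Cr^2+(aq)] = −2.992 and [Cr^2+(aq)] = 0.0010 M.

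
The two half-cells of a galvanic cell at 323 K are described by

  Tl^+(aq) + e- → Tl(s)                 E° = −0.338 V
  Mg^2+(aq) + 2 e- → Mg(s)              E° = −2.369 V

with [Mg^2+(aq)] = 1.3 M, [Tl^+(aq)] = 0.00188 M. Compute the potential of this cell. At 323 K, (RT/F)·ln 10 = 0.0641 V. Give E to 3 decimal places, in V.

+1.853 V

Since E°(Tl⁺/Tl) > E°(Mg²⁺/Mg), Tl⁺/Tl serves as the cathode.
E°cell = E°cat − E°an = −0.338 − (−2.369) = +2.031 V; n = 2.
Balancing gives 2 Tl^+(aq) + Mg(s) → 2 Tl(s) + Mg^2+(aq); hence Q = [Mg^2+(aq)] / [Tl^+(aq)]^2 = 3.68×10^5 (log Q = 5.566).
Applying E = E° − (RT ln10/nF)·log Q gives +2.031 − (0.0641/2)(5.566) = +1.853 V.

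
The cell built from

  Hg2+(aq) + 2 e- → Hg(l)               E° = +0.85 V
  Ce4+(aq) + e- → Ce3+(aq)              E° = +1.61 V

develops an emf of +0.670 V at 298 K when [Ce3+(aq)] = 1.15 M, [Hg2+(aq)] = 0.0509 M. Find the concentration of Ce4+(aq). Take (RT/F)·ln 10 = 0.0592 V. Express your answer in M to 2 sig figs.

0.0078 M

With Ce⁴⁺/Ce³⁺ at the cathode and Hg²⁺/Hg at the anode, E°cell = +1.61 − (+0.85) = +0.76 V (n = 2).
From the Nernst equation, log Q = n(E° − E)/0.0592 = 2·(+0.76 − (+0.670))/0.0592 = 3.041.
Balancing electrons gives 2 Ce4+(aq) + Hg(l) → 2 Ce3+(aq) + Hg2+(aq); thus Q = ([Ce3+(aq)]^2·[Hg2+(aq)]) / [Ce4+(aq)]^2.
Isolating [Ce4+(aq)] in Q = 10^{3.041} yields log [Ce4+(aq)] = −2.106, i.e. 0.0078 M.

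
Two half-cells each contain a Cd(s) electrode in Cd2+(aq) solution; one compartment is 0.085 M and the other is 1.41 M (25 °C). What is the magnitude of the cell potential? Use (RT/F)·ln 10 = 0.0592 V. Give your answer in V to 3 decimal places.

0.036 V

For a concentration cell E°cell = 0, since both electrodes use the same couple.
The compartment with the higher Cd2+(aq) concentration (1.41 M) acts as the cathode; ions are reduced there and produced at the dilute (0.085 M) anode.
With n = 2, Ecell = −(0.0592/2)·log([dilute]/[conc]) = −(0.0592/2)·log(0.085/1.41) = +0.036 V.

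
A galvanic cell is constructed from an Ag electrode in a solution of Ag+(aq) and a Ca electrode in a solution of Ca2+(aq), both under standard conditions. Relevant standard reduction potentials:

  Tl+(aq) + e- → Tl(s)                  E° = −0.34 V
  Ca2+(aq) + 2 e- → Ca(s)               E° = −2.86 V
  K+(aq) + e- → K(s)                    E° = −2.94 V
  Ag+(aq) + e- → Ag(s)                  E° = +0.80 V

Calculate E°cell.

+3.66 V

The Ag⁺/Ag couple has the higher E°, so Ag ion is reduced (cathode) and Ca is oxidized (anode).
E°cell = E°(cathode) − E°(anode) = +0.80 − (−2.86) = +3.66 V.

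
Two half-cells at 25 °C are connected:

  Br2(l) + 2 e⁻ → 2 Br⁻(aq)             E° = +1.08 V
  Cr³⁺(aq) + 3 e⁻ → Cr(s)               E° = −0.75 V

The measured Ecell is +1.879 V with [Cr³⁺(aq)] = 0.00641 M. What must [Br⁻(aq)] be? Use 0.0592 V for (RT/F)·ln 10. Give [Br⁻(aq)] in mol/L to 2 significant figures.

0.80 M

The Br₂/Br⁻ couple has the larger reduction potential, so it is the cathode: E°cell = +1.08 − (−0.75) = +1.83 V and n = 6.
From the Nernst equation, log Q = n(E° − E)/0.0592 = 6·(+1.83 − (+1.879))/0.0592 = −4.966.
The balanced reaction is 3 Br2(l) + 2 Cr(s) → 6 Br⁻(aq) + 2 Cr³⁺(aq), so Q = [Br⁻(aq)]^6·[Cr³⁺(aq)]^2.
Substituting the known concentrations and solving, log [Br⁻(aq)] = −0.097 and [Br⁻(aq)] = 0.80 M.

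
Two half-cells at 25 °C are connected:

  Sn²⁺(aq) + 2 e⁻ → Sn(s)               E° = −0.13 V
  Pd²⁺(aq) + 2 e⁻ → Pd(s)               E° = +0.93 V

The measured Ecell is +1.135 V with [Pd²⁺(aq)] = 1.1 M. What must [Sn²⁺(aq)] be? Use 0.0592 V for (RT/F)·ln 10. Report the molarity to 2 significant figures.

0.0032 M

With Pd²⁺/Pd at the cathode and Sn²⁺/Sn at the anode, E°cell = +0.93 − (−0.13) = +1.06 V (n = 2).
Rearranging E = E° − (0.0592/n)·log Q gives log Q = 2(+1.06 − (+1.135))/0.0592 = −2.534.
For Pd²⁺(aq) + Sn(s) → Pd(s) + Sn²⁺(aq), the reaction quotient is Q = [Sn²⁺(aq)] / [Pd²⁺(aq)].
Solving for the unknown gives log [Sn²⁺(aq)] = −2.493, so [Sn²⁺(aq)] ≈ 0.0032 M.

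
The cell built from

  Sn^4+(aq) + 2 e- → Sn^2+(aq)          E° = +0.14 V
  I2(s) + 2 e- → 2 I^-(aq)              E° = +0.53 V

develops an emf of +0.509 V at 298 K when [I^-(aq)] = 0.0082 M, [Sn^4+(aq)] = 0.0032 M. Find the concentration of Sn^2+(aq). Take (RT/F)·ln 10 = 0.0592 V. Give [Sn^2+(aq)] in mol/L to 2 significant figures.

0.0023 M

The I₂/I⁻ couple has the larger reduction potential, so it is the cathode: E°cell = +0.53 − (+0.14) = +0.39 V and n = 2.
Rearranging E = E° − (0.0592/n)·log Q gives log Q = 2(+0.39 − (+0.509))/0.0592 = −4.020.
For I2(s) + Sn^2+(aq) → 2 I^-(aq) + Sn^4+(aq), the reaction quotient is Q = ([I^-(aq)]^2·[Sn^4+(aq)]) / [Sn^2+(aq)].
Solving for the unknown gives log [Sn^2+(aq)] = −2.647, so [Sn^2+(aq)] ≈ 0.0023 M.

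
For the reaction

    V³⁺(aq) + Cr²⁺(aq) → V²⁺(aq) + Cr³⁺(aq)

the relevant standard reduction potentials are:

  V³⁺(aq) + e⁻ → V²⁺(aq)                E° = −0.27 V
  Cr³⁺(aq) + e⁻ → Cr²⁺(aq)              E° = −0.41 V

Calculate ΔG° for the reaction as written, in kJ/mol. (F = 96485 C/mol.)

−13.5 kJ/mol

In the reaction as written V³⁺(aq) is reduced, so the V³⁺/V²⁺ couple is the cathode and Cr³⁺/Cr²⁺ is the anode.
E°cell = −0.27 − (−0.41) = +0.14 V; balancing electrons gives n = 1.
ΔG° = −nFE°cell = −(1)(96485)(+0.14) J/mol = −13.5 kJ/mol.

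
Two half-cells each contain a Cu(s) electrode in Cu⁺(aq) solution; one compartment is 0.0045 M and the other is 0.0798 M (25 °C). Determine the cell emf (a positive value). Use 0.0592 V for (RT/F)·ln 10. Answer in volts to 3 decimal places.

0.074 V

For a concentration cell E°cell = 0, since both electrodes use the same couple.
The compartment with the higher Cu⁺(aq) concentration (0.0798 M) acts as the cathode; ions are reduced there and produced at the dilute (0.0045 M) anode.
With n = 1, Ecell = −(0.0592/1)·log([dilute]/[conc]) = −(0.0592/1)·log(0.0045/0.0798) = +0.074 V.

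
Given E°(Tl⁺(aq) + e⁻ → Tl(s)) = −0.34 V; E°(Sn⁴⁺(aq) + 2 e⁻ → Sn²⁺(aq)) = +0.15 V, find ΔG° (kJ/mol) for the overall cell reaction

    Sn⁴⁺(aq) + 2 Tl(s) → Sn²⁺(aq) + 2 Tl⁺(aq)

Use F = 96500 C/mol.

−94.6 kJ/mol

In the reaction as written Sn⁴⁺(aq) is reduced, so the Sn⁴⁺/Sn²⁺ couple is the cathode and Tl⁺/Tl is the anode.
E°cell = +0.15 − (−0.34) = +0.49 V; balancing electrons gives n = 2.
ΔG° = −nFE°cell = −(2)(96500)(+0.49) J/mol = −94.6 kJ/mol.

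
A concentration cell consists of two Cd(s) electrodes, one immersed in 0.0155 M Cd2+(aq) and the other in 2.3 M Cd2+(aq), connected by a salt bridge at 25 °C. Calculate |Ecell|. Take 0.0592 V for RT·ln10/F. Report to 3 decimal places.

For a concentration cell E°cell = 0, since both electrodes use the same couple.
The compartment with the higher Cd2+(aq) concentration (2.3 M) acts as the cathode; ions are reduced there and produced at the dilute (0.0155 M) anode.
With n = 2, Ecell = −(0.0592/2)·log([dilute]/[conc]) = −(0.0592/2)·log(0.0155/2.3) = +0.064 V.

0.064 V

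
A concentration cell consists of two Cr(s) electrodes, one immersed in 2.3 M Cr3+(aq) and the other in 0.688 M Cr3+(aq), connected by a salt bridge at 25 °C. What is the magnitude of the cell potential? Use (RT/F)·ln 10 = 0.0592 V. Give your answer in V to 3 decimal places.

For a concentration cell E°cell = 0, since both electrodes use the same couple.
The compartment with the higher Cr3+(aq) concentration (2.3 M) acts as the cathode; ions are reduced there and produced at the dilute (0.688 M) anode.
With n = 3, Ecell = −(0.0592/3)·log([dilute]/[conc]) = −(0.0592/3)·log(0.688/2.3) = +0.010 V.

0.010 V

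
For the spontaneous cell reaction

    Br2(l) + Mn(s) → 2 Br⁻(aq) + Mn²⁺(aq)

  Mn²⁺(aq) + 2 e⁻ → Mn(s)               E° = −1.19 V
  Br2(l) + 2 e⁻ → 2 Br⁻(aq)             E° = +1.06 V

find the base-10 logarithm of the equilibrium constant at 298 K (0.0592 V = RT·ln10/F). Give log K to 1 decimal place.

The Br₂/Br⁻ couple is reduced (cathode); E°cell = +1.06 − (−1.19) = +2.25 V with n = 2.
At equilibrium E = 0, so log K = nE°cell / 0.0592 = (2)(+2.25) / 0.0592 = 76.0.

log K = 76.0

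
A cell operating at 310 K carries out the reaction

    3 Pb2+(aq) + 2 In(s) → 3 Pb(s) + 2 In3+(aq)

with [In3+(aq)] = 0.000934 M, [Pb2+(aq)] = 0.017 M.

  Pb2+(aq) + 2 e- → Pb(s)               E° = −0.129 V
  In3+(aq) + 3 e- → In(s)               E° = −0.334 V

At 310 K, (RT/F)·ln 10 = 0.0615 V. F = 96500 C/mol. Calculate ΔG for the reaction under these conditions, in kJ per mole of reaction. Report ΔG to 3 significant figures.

With Pb²⁺/Pb reduced at the cathode, E°cell = −0.129 − (−0.334) = +0.205 V and n = 6.
Q = [In3+(aq)]^2 / [Pb2+(aq)]^3 = 0.178, so log Q = −0.751 and E = +0.205 − (0.0615/6)(−0.751) = +0.2127 V.
Then ΔG = −nFE = −6 × 96500 × +0.2127 J/mol = −123 kJ/mol.

−123 kJ/mol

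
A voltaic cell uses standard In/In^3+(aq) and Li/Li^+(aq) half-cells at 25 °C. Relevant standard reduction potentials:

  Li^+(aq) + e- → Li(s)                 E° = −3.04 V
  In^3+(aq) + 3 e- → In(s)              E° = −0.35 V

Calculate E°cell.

The In³⁺/In couple has the higher E°, so In ion is reduced (cathode) and Li is oxidized (anode).
E°cell = E°(cathode) − E°(anode) = −0.35 − (−3.04) = +2.69 V.

+2.69 V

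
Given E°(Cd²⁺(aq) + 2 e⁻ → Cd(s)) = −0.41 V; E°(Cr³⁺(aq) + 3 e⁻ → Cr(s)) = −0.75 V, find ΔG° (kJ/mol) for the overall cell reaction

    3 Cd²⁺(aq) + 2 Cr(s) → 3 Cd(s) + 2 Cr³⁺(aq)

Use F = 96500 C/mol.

In the reaction as written Cd²⁺(aq) is reduced, so the Cd²⁺/Cd couple is the cathode and Cr³⁺/Cr is the anode.
E°cell = −0.41 − (−0.75) = +0.34 V; balancing electrons gives n = 6.
ΔG° = −nFE°cell = −(6)(96500)(+0.34) J/mol = −197 kJ/mol.

−197 kJ/mol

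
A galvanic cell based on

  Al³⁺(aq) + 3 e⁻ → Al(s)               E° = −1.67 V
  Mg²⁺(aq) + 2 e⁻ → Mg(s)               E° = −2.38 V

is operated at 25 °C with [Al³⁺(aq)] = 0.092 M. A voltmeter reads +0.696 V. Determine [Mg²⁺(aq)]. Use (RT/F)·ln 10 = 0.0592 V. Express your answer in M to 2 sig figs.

The Al³⁺/Al couple has the larger reduction potential, so it is the cathode: E°cell = −1.67 − (−2.38) = +0.71 V and n = 6.
Rearranging E = E° − (0.0592/n)·log Q gives log Q = 6(+0.71 − (+0.696))/0.0592 = 1.419.
Balancing electrons gives 2 Al³⁺(aq) + 3 Mg(s) → 2 Al(s) + 3 Mg²⁺(aq); thus Q = [Mg²⁺(aq)]^3 / [Al³⁺(aq)]^2.
Substituting the known concentrations and solving, log [Mg²⁺(aq)] = −0.218 and [Mg²⁺(aq)] = 0.61 M.

0.61 M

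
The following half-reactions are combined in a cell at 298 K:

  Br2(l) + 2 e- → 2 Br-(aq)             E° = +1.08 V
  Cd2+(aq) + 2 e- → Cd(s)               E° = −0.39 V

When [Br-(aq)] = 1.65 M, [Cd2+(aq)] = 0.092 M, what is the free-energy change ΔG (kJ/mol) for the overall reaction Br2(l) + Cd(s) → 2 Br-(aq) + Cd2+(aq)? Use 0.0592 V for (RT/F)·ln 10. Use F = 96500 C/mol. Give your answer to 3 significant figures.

−287 kJ/mol

E°cell = +1.08 − (−0.39) = +1.47 V; the balanced reaction transfers n = 2 electrons.
The reaction quotient is [Br-(aq)]^2·[Cd2+(aq)] = 0.25; by Nernst, E = +1.47 − (0.0592/2)(−0.601) = +1.4878 V.
Finally ΔG = −nFE = −(2)(96500 C/mol)(+1.4878 V) = −287 kJ/mol.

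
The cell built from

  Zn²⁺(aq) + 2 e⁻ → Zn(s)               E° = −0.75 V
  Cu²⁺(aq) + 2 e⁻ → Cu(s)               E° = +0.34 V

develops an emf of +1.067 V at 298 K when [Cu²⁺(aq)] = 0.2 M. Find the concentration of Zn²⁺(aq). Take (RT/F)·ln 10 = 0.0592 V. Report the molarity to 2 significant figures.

Cu²⁺/Cu is the cathode (higher E°); E°cell = +0.34 − (−0.75) = +1.09 V with n = 2.
From the Nernst equation, log Q = n(E° − E)/0.0592 = 2·(+1.09 − (+1.067))/0.0592 = 0.777.
For Cu²⁺(aq) + Zn(s) → Cu(s) + Zn²⁺(aq), the reaction quotient is Q = [Zn²⁺(aq)] / [Cu²⁺(aq)].
Substituting the known concentrations and solving, log [Zn²⁺(aq)] = 0.078 and [Zn²⁺(aq)] = 1.2 M.

1.2 M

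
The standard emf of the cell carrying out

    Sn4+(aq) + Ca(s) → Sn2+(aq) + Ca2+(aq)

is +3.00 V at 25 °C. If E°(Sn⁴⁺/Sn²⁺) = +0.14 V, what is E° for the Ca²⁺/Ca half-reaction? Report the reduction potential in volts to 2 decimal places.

In the reaction as written the Sn⁴⁺/Sn²⁺ couple is reduced (cathode) and Ca²⁺/Ca is oxidized (anode), so E°cell = E°(Sn⁴⁺/Sn²⁺) − E°(Ca²⁺/Ca).
E°(Ca²⁺/Ca) = E°(cathode) − E°cell = +0.14 − (+3.00) = −2.86 V.

−2.86 V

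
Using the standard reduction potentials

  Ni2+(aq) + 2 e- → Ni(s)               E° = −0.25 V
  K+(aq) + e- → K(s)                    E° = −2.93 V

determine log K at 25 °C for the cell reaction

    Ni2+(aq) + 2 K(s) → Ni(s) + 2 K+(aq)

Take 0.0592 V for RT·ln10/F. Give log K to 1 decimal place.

The Ni²⁺/Ni couple is reduced (cathode); E°cell = −0.25 − (−2.93) = +2.68 V with n = 2.
At equilibrium E = 0, so log K = nE°cell / 0.0592 = (2)(+2.68) / 0.0592 = 90.5.

log K = 90.5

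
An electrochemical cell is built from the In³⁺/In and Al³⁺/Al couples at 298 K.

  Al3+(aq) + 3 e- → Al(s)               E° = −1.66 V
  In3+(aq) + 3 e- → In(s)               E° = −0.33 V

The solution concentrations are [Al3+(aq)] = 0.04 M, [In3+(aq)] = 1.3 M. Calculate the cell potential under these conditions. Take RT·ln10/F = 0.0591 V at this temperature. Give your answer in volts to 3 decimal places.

In³⁺/In is reduced (cathode, E° = −0.33 V) and Al³⁺/Al is oxidized (anode).
E°cell = E°cat − E°an = −0.33 − (−1.66) = +1.33 V; n = 3.
For the overall reaction In3+(aq) + Al(s) → In(s) + Al3+(aq), Q = [Al3+(aq)] / [In3+(aq)] = 0.0308, giving log Q = −1.512.
E = E° − (0.0591/n)·log Q = +1.33 − (0.0591/3)(−1.512) = +1.360 V.

+1.360 V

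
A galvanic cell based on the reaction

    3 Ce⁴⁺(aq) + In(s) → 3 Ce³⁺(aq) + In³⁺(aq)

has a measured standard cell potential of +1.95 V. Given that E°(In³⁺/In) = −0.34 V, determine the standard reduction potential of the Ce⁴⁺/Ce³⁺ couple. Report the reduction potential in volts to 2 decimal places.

+1.61 V

In the reaction as written the Ce⁴⁺/Ce³⁺ couple is reduced (cathode) and In³⁺/In is oxidized (anode), so E°cell = E°(Ce⁴⁺/Ce³⁺) − E°(In³⁺/In).
E°(Ce⁴⁺/Ce³⁺) = E°cell + E°(anode) = +1.95 + (−0.34) = +1.61 V.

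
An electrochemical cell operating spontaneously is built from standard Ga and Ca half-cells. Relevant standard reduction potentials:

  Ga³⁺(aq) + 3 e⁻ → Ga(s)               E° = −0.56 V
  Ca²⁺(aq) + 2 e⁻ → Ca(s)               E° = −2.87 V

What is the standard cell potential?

Of the two couples in this cell, the one with the more positive reduction potential is reduced at the cathode: here that is Ga³⁺/Ga (−0.56 V); Ca²⁺/Ca (−2.87 V) is the anode.
E°cell = E°(cathode) − E°(anode) = −0.56 − (−2.87) = +2.31 V.

+2.31 V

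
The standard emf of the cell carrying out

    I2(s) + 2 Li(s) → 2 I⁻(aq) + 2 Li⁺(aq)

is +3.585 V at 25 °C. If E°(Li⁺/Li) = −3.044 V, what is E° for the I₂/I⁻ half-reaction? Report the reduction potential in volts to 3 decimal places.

In the reaction as written the I₂/I⁻ couple is reduced (cathode) and Li⁺/Li is oxidized (anode), so E°cell = E°(I₂/I⁻) − E°(Li⁺/Li).
E°(I₂/I⁻) = E°cell + E°(anode) = +3.585 + (−3.044) = +0.541 V.

+0.541 V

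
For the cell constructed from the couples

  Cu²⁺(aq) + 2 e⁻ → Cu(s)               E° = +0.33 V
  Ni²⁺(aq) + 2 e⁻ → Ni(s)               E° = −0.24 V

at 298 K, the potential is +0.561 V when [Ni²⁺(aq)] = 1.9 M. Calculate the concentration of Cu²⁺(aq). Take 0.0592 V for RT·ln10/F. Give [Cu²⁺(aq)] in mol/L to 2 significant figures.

0.94 M

Cu²⁺/Cu is the cathode (higher E°); E°cell = +0.33 − (−0.24) = +0.57 V with n = 2.
Since E = E° − (0.0592/n)·log Q, log Q = n(E° − E)/0.0592 = 0.304.
For Cu²⁺(aq) + Ni(s) → Cu(s) + Ni²⁺(aq), the reaction quotient is Q = [Ni²⁺(aq)] / [Cu²⁺(aq)].
Isolating [Cu²⁺(aq)] in Q = 10^{0.304} yields log [Cu²⁺(aq)] = −0.025, i.e. 0.94 M.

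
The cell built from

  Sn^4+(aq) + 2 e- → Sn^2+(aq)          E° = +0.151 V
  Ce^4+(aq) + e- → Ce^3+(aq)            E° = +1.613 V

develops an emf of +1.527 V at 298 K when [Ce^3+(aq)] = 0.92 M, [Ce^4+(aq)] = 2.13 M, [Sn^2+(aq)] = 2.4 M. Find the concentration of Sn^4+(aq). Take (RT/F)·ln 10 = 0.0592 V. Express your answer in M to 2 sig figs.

The Ce⁴⁺/Ce³⁺ couple has the larger reduction potential, so it is the cathode: E°cell = +1.613 − (+0.151) = +1.462 V and n = 2.
From the Nernst equation, log Q = n(E° − E)/0.0592 = 2·(+1.462 − (+1.527))/0.0592 = −2.196.
The balanced reaction is 2 Ce^4+(aq) + Sn^2+(aq) → 2 Ce^3+(aq) + Sn^4+(aq), so Q = ([Ce^3+(aq)]^2·[Sn^4+(aq)]) / ([Ce^4+(aq)]^2·[Sn^2+(aq)]).
Solving for the unknown gives log [Sn^4+(aq)] = −1.087, so [Sn^4+(aq)] ≈ 0.082 M.

0.082 M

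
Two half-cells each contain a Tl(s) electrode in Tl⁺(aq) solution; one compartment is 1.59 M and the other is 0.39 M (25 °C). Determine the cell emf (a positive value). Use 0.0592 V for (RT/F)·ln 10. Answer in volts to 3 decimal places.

0.036 V

For a concentration cell E°cell = 0, since both electrodes use the same couple.
The compartment with the higher Tl⁺(aq) concentration (1.59 M) acts as the cathode; ions are reduced there and produced at the dilute (0.39 M) anode.
With n = 1, Ecell = −(0.0592/1)·log([dilute]/[conc]) = −(0.0592/1)·log(0.39/1.59) = +0.036 V.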